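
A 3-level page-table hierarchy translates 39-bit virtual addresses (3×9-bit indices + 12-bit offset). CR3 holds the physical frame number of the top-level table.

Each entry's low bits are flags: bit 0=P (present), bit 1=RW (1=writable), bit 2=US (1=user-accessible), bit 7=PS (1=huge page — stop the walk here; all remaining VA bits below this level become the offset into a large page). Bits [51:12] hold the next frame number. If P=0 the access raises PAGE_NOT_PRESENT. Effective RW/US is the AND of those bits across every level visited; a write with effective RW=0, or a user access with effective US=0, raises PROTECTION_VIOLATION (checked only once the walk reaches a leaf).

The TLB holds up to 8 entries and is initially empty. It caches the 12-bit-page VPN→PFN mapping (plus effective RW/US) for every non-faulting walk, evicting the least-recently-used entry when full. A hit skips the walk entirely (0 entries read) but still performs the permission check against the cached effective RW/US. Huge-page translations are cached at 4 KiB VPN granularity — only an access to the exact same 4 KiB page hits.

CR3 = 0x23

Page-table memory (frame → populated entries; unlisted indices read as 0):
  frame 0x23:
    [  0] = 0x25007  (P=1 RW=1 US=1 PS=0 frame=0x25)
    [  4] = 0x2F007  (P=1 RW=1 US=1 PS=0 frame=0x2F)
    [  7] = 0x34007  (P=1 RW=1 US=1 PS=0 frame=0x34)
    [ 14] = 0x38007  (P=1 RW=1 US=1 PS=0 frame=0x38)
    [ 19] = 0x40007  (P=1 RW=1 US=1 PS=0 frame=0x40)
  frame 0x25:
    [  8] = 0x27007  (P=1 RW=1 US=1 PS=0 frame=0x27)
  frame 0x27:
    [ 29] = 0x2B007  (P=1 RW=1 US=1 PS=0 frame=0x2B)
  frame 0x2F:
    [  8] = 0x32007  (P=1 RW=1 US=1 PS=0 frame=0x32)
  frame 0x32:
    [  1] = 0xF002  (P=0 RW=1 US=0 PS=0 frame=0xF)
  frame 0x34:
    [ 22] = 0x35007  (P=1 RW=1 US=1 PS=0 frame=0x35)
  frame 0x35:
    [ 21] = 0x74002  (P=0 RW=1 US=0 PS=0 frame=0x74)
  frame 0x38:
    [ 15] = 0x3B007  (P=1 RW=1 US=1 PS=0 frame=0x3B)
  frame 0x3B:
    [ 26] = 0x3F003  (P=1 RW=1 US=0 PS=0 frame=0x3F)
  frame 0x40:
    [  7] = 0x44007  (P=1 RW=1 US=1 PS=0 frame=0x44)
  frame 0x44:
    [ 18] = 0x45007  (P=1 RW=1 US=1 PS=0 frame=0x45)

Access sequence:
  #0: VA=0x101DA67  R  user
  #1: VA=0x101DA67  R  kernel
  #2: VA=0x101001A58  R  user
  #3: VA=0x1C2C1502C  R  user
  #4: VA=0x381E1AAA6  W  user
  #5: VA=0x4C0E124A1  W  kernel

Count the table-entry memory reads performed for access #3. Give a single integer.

Per-access translation:
#0 VA=0x101DA67 (r,user):
  lvl0: tbl 0x23, slot 0 ⇒ 0x25007 (P1/RW1/US1/PS0)
  lvl1: tbl 0x25, slot 8 ⇒ 0x27007 (P1/RW1/US1/PS0)
  lvl2: tbl 0x27, slot 29 ⇒ 0x2B007 (P1/RW1/US1/PS0)
  ✓ 0x2BA67  — 3 lookups
#1 VA=0x101DA67 (r,kernel):
  TLB hit vpn=0x101D → PA=0x2BA67
#2 VA=0x101001A58 (r,user):
  lvl0: tbl 0x23, slot 4 ⇒ 0x2F007 (P1/RW1/US1/PS0)
  lvl1: tbl 0x2F, slot 8 ⇒ 0x32007 (P1/RW1/US1/PS0)
  lvl2: tbl 0x32, slot 1 ⇒ 0xF002 (P0/RW1/US0/PS0)
  ⇒ fault: PAGE_NOT_PRESENT  — 3 lookups
#3 VA=0x1C2C1502C (r,user):
  lvl0: tbl 0x23, slot 7 ⇒ 0x34007 (P1/RW1/US1/PS0)
  lvl1: tbl 0x34, slot 22 ⇒ 0x35007 (P1/RW1/US1/PS0)
  lvl2: tbl 0x35, slot 21 ⇒ 0x74002 (P0/RW1/US0/PS0)
  ⇒ fault: PAGE_NOT_PRESENT  — 3 lookups
#4 VA=0x381E1AAA6 (w,user):
  lvl0: tbl 0x23, slot 14 ⇒ 0x38007 (P1/RW1/US1/PS0)
  lvl1: tbl 0x38, slot 15 ⇒ 0x3B007 (P1/RW1/US1/PS0)
  lvl2: tbl 0x3B, slot 26 ⇒ 0x3F003 (P1/RW1/US0/PS0)
  ⇒ fault: PROTECTION_VIOLATION  — 3 lookups
#5 VA=0x4C0E124A1 (w,kernel):
  lvl0: tbl 0x23, slot 19 ⇒ 0x40007 (P1/RW1/US1/PS0)
  lvl1: tbl 0x40, slot 7 ⇒ 0x44007 (P1/RW1/US1/PS0)
  lvl2: tbl 0x44, slot 18 ⇒ 0x45007 (P1/RW1/US1/PS0)
  ✓ 0x454A1  — 3 lookups

Entries read for #3: 3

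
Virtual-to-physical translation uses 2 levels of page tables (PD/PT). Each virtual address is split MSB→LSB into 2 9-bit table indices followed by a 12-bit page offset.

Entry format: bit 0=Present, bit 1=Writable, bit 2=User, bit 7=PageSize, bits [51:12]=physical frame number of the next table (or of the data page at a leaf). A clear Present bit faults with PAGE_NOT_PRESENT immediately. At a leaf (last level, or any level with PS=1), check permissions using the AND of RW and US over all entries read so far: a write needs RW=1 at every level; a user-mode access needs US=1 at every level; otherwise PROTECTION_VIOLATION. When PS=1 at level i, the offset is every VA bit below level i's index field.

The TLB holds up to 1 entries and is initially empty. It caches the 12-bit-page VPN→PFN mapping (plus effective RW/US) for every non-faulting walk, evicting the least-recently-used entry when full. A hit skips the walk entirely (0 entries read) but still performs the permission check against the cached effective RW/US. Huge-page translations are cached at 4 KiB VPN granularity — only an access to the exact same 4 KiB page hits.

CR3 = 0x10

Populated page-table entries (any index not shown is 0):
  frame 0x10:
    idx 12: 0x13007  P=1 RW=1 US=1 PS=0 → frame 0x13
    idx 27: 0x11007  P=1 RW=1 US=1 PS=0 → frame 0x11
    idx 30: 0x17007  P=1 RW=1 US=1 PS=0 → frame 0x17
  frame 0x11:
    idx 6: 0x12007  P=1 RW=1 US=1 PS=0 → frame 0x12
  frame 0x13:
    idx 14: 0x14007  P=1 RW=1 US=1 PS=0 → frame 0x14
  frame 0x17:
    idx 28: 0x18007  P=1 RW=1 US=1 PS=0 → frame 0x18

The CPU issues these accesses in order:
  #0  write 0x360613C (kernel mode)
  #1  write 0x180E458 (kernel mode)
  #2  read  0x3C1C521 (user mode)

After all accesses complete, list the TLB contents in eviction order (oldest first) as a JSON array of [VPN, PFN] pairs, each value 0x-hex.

Per-access translation:
#0 VA=0x360613C (w,kernel):
  L0 @0x10[27] → 0x11007  P=1,RW=1,US=1,PS=0
  L1 @0x11[6] → 0x12007  P=1,RW=1,US=1,PS=0
  ⇒ phys 0x1213C  [2 reads]
#1 VA=0x180E458 (w,kernel):
  L0 @0x10[12] → 0x13007  P=1,RW=1,US=1,PS=0
  L1 @0x13[14] → 0x14007  P=1,RW=1,US=1,PS=0
  ⇒ phys 0x14458  [2 reads]
#2 VA=0x3C1C521 (r,user):
  L0 @0x10[30] → 0x17007  P=1,RW=1,US=1,PS=0
  L1 @0x17[28] → 0x18007  P=1,RW=1,US=1,PS=0
  ⇒ phys 0x18521  [2 reads]

TLB: [["0x3C1C", "0x18"]]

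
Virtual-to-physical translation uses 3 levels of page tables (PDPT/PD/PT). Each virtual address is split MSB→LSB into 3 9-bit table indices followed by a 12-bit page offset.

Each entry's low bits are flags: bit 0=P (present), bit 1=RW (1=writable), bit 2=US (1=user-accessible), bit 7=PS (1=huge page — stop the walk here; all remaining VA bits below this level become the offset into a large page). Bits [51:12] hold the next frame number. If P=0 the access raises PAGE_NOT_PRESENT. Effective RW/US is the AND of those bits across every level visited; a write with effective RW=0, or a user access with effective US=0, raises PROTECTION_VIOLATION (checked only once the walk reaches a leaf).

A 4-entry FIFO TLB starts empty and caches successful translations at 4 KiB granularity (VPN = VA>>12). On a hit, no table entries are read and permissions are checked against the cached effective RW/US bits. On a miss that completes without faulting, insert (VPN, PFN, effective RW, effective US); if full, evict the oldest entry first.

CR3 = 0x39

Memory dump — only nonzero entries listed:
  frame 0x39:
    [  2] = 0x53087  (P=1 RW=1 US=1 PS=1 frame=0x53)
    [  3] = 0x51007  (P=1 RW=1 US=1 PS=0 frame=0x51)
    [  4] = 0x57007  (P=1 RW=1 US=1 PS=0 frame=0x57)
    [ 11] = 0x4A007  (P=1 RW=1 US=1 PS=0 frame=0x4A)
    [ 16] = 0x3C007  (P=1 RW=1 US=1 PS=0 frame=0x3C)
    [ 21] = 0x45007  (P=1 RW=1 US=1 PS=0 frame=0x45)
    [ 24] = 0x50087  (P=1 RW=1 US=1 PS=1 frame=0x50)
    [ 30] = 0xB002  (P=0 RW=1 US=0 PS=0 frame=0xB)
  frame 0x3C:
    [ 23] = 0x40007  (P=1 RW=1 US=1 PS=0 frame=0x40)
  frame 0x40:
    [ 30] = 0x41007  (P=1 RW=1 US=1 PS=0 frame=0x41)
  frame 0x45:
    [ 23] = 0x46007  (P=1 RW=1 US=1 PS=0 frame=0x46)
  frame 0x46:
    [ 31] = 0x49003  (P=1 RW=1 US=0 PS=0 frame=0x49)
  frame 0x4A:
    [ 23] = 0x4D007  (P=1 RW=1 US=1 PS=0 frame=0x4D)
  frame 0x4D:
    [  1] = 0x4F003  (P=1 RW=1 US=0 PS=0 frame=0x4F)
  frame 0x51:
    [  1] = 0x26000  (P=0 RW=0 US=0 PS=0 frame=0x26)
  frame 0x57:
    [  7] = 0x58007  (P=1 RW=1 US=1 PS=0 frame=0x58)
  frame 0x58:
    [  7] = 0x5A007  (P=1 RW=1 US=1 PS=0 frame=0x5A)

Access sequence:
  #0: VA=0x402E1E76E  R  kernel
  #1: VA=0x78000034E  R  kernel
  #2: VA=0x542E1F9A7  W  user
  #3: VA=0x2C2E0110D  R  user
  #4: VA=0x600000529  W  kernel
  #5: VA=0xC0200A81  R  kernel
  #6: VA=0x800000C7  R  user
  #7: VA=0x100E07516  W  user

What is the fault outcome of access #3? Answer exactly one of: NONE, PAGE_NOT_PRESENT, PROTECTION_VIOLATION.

Walk each access:
#0 VA=0x402E1E76E (r,kernel):
  L0 @0x39[16] → 0x3C007  P=1,RW=1,US=1,PS=0
  L1 @0x3C[23] → 0x40007  P=1,RW=1,US=1,PS=0
  L2 @0x40[30] → 0x41007  P=1,RW=1,US=1,PS=0
  → PA=0x4176E  (3 entries read)
#1 VA=0x78000034E (r,kernel):
  L0 @0x39[30] → 0xB002  P=0,RW=1,US=0,PS=0
  → PAGE_NOT_PRESENT  (1 entries read)
#2 VA=0x542E1F9A7 (w,user):
  L0 @0x39[21] → 0x45007  P=1,RW=1,US=1,PS=0
  L1 @0x45[23] → 0x46007  P=1,RW=1,US=1,PS=0
  L2 @0x46[31] → 0x49003  P=1,RW=1,US=0,PS=0
  → PROTECTION_VIOLATION  (3 entries read)
#3 VA=0x2C2E0110D (r,user):
  L0 @0x39[11] → 0x4A007  P=1,RW=1,US=1,PS=0
  L1 @0x4A[23] → 0x4D007  P=1,RW=1,US=1,PS=0
  L2 @0x4D[1] → 0x4F003  P=1,RW=1,US=0,PS=0
  → PROTECTION_VIOLATION  (3 entries read)
#4 VA=0x600000529 (w,kernel):
  L0 @0x39[24] → 0x50087  P=1,RW=1,US=1,PS=1
  → PA=0x50529 (huge @L0)  (1 entries read)
#5 VA=0xC0200A81 (r,kernel):
  L0 @0x39[3] → 0x51007  P=1,RW=1,US=1,PS=0
  L1 @0x51[1] → 0x26000  P=0,RW=0,US=0,PS=0
  → PAGE_NOT_PRESENT  (2 entries read)
#6 VA=0x800000C7 (r,user):
  L0 @0x39[2] → 0x53087  P=1,RW=1,US=1,PS=1
  → PA=0x530C7 (huge @L0)  (1 entries read)
#7 VA=0x100E07516 (w,user):
  L0 @0x39[4] → 0x57007  P=1,RW=1,US=1,PS=0
  L1 @0x57[7] → 0x58007  P=1,RW=1,US=1,PS=0
  L2 @0x58[7] → 0x5A007  P=1,RW=1,US=1,PS=0
  → PA=0x5A516  (3 entries read)

Access #3 fault: PROTECTION_VIOLATION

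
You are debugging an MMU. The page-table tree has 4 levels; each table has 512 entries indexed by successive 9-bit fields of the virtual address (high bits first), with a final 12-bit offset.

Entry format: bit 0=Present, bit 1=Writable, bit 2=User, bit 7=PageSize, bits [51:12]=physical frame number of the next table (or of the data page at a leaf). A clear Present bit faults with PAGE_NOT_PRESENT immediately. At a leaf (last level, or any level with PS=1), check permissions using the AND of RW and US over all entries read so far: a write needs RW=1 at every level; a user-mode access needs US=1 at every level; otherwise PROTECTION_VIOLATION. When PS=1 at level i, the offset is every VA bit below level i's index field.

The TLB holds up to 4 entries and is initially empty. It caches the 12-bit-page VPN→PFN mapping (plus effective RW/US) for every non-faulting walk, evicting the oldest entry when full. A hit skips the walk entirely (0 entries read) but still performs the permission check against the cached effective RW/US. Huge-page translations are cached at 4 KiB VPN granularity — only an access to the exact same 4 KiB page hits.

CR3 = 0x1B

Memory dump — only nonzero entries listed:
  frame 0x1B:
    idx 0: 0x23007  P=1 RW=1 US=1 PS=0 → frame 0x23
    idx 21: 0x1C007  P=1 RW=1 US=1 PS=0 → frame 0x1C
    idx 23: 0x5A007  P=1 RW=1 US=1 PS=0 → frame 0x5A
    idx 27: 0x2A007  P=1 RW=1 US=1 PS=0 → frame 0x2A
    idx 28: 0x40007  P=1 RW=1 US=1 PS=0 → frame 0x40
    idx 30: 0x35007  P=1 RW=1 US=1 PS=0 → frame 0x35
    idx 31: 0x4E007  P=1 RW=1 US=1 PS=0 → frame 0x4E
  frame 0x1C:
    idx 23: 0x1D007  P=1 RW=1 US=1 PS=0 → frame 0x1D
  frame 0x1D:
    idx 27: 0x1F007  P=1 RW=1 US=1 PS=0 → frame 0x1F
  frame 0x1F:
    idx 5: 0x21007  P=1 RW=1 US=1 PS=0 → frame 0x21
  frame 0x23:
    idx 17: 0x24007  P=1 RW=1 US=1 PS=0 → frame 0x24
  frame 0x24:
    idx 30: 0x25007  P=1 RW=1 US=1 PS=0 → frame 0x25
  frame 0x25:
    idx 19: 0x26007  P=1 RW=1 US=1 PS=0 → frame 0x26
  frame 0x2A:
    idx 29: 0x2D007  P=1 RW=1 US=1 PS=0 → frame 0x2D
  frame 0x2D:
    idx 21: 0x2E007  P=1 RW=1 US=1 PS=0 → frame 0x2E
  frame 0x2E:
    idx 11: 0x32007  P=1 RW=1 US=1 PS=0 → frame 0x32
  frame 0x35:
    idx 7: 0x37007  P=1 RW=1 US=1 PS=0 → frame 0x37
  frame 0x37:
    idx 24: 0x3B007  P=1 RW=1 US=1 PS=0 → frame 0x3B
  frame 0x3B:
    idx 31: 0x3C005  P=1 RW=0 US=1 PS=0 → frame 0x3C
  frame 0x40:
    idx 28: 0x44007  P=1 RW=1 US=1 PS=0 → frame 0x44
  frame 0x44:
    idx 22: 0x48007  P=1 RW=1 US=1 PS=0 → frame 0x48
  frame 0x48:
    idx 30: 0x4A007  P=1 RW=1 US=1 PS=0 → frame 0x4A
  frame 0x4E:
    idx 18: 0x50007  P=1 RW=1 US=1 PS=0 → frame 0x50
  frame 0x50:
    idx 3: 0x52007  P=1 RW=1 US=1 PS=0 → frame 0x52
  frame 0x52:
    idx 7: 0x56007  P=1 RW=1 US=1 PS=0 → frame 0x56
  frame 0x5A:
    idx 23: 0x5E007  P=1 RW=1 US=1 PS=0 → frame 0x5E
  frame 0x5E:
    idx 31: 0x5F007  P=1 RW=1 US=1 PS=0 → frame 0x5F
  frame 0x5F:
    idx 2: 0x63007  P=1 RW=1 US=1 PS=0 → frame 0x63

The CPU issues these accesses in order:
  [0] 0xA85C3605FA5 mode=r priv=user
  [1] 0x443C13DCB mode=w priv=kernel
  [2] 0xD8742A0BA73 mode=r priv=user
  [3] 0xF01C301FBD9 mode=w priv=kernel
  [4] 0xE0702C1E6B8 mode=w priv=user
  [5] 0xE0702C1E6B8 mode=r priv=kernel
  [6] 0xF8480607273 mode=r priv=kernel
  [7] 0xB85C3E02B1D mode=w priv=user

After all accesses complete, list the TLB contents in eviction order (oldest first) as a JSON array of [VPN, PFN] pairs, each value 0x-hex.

Trace:
#0 VA=0xA85C3605FA5 (r,user):
  [0] read 0x1B idx=21: raw=0x1C007 flags P=1 W=1 U=1 S=0
  [1] read 0x1C idx=23: raw=0x1D007 flags P=1 W=1 U=1 S=0
  [2] read 0x1D idx=27: raw=0x1F007 flags P=1 W=1 U=1 S=0
  [3] read 0x1F idx=5: raw=0x21007 flags P=1 W=1 U=1 S=0
  ⇒ phys 0x21FA5  [4 reads]
#1 VA=0x443C13DCB (w,kernel):
  [0] read 0x1B idx=0: raw=0x23007 flags P=1 W=1 U=1 S=0
  [1] read 0x23 idx=17: raw=0x24007 flags P=1 W=1 U=1 S=0
  [2] read 0x24 idx=30: raw=0x25007 flags P=1 W=1 U=1 S=0
  [3] read 0x25 idx=19: raw=0x26007 flags P=1 W=1 U=1 S=0
  ⇒ phys 0x26DCB  [4 reads]
#2 VA=0xD8742A0BA73 (r,user):
  [0] read 0x1B idx=27: raw=0x2A007 flags P=1 W=1 U=1 S=0
  [1] read 0x2A idx=29: raw=0x2D007 flags P=1 W=1 U=1 S=0
  [2] read 0x2D idx=21: raw=0x2E007 flags P=1 W=1 U=1 S=0
  [3] read 0x2E idx=11: raw=0x32007 flags P=1 W=1 U=1 S=0
  ⇒ phys 0x32A73  [4 reads]
#3 VA=0xF01C301FBD9 (w,kernel):
  [0] read 0x1B idx=30: raw=0x35007 flags P=1 W=1 U=1 S=0
  [1] read 0x35 idx=7: raw=0x37007 flags P=1 W=1 U=1 S=0
  [2] read 0x37 idx=24: raw=0x3B007 flags P=1 W=1 U=1 S=0
  [3] read 0x3B idx=31: raw=0x3C005 flags P=1 W=0 U=1 S=0
  ✗ PROTECTION_VIOLATION  [4 reads]
#4 VA=0xE0702C1E6B8 (w,user):
  [0] read 0x1B idx=28: raw=0x40007 flags P=1 W=1 U=1 S=0
  [1] read 0x40 idx=28: raw=0x44007 flags P=1 W=1 U=1 S=0
  [2] read 0x44 idx=22: raw=0x48007 flags P=1 W=1 U=1 S=0
  [3] read 0x48 idx=30: raw=0x4A007 flags P=1 W=1 U=1 S=0
  ⇒ phys 0x4A6B8  [4 reads]
#5 VA=0xE0702C1E6B8 (r,kernel):
  TLB hit vpn=0xE0702C1E → PA=0x4A6B8
#6 VA=0xF8480607273 (r,kernel):
  [0] read 0x1B idx=31: raw=0x4E007 flags P=1 W=1 U=1 S=0
  [1] read 0x4E idx=18: raw=0x50007 flags P=1 W=1 U=1 S=0
  [2] read 0x50 idx=3: raw=0x52007 flags P=1 W=1 U=1 S=0
  [3] read 0x52 idx=7: raw=0x56007 flags P=1 W=1 U=1 S=0
  ⇒ phys 0x56273  [4 reads]
#7 VA=0xB85C3E02B1D (w,user):
  [0] read 0x1B idx=23: raw=0x5A007 flags P=1 W=1 U=1 S=0
  [1] read 0x5A idx=23: raw=0x5E007 flags P=1 W=1 U=1 S=0
  [2] read 0x5E idx=31: raw=0x5F007 flags P=1 W=1 U=1 S=0
  [3] read 0x5F idx=2: raw=0x63007 flags P=1 W=1 U=1 S=0
  ⇒ phys 0x63B1D  [4 reads]

TLB: [["0xD8742A0B", "0x32"], ["0xE0702C1E", "0x4A"], ["0xF8480607", "0x56"], ["0xB85C3E02", "0x63"]]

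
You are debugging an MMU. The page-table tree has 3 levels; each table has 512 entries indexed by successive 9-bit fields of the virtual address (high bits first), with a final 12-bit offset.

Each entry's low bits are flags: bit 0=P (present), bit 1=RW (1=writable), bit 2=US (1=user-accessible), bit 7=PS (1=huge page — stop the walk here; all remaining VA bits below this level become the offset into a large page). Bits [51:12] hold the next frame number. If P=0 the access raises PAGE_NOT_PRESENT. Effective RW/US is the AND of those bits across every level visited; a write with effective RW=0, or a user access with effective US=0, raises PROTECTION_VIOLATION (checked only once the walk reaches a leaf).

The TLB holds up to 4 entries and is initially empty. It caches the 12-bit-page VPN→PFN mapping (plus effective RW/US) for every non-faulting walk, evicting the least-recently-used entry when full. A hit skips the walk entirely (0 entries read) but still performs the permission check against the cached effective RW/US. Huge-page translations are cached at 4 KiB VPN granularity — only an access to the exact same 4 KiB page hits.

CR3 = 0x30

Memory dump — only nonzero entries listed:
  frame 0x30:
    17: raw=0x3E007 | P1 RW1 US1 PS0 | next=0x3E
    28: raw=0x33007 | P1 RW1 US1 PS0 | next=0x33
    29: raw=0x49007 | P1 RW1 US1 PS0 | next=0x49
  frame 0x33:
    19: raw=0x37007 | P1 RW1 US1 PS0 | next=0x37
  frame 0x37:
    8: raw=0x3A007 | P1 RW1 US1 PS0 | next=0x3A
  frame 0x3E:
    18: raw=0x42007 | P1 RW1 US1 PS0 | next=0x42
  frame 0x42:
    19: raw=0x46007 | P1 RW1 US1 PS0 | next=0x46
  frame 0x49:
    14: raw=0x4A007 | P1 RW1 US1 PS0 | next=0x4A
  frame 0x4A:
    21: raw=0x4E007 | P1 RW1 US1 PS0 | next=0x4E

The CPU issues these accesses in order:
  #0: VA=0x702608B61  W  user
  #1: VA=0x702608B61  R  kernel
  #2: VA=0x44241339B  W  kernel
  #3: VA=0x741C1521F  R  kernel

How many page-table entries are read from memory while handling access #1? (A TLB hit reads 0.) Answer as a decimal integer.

Per-access translation:
#0 VA=0x702608B61 (w,user):
  [0] read 0x30 idx=28: raw=0x33007 flags P=1 W=1 U=1 S=0
  [1] read 0x33 idx=19: raw=0x37007 flags P=1 W=1 U=1 S=0
  [2] read 0x37 idx=8: raw=0x3A007 flags P=1 W=1 U=1 S=0
  ✓ 0x3AB61  — 3 lookups
#1 VA=0x702608B61 (r,kernel):
  TLB hit vpn=0x702608 → PA=0x3AB61
#2 VA=0x44241339B (w,kernel):
  [0] read 0x30 idx=17: raw=0x3E007 flags P=1 W=1 U=1 S=0
  [1] read 0x3E idx=18: raw=0x42007 flags P=1 W=1 U=1 S=0
  [2] read 0x42 idx=19: raw=0x46007 flags P=1 W=1 U=1 S=0
  ✓ 0x4639B  — 3 lookups
#3 VA=0x741C1521F (r,kernel):
  [0] read 0x30 idx=29: raw=0x49007 flags P=1 W=1 U=1 S=0
  [1] read 0x49 idx=14: raw=0x4A007 flags P=1 W=1 U=1 S=0
  [2] read 0x4A idx=21: raw=0x4E007 flags P=1 W=1 U=1 S=0
  ✓ 0x4E21F  — 3 lookups

Entries read for #1: 0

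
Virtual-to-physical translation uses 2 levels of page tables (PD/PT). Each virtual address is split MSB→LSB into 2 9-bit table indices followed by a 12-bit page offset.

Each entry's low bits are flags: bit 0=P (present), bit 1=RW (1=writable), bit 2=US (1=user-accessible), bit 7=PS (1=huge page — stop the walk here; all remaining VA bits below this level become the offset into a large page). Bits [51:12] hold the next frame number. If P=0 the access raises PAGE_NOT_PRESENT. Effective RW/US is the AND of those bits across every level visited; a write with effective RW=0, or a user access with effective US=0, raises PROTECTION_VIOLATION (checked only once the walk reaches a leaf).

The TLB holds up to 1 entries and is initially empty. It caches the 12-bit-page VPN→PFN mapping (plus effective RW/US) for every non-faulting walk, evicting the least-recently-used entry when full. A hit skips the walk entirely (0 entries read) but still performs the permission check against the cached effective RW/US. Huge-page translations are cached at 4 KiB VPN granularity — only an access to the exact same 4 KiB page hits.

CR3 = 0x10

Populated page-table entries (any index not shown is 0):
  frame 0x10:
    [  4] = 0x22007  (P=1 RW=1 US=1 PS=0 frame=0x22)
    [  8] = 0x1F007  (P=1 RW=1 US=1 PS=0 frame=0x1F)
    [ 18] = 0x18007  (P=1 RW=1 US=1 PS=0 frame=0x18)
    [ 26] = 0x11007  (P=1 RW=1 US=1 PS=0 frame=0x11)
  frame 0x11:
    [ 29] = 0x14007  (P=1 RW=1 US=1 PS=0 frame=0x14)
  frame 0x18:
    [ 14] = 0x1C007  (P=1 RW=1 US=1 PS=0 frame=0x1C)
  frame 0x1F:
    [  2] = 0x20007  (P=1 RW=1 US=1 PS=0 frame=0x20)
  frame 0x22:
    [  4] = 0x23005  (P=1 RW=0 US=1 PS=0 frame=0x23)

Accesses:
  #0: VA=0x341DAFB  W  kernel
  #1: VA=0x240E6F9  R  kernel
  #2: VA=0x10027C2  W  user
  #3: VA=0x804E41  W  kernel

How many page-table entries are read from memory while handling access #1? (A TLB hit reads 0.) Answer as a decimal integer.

Walk each access:
#0 VA=0x341DAFB (w,kernel):
  L0 @0x10[26] → 0x11007  P=1,RW=1,US=1,PS=0
  L1 @0x11[29] → 0x14007  P=1,RW=1,US=1,PS=0
  → PA=0x14AFB  (2 entries read)
#1 VA=0x240E6F9 (r,kernel):
  L0 @0x10[18] → 0x18007  P=1,RW=1,US=1,PS=0
  L1 @0x18[14] → 0x1C007  P=1,RW=1,US=1,PS=0
  → PA=0x1C6F9  (2 entries read)
#2 VA=0x10027C2 (w,user):
  L0 @0x10[8] → 0x1F007  P=1,RW=1,US=1,PS=0
  L1 @0x1F[2] → 0x20007  P=1,RW=1,US=1,PS=0
  → PA=0x207C2  (2 entries read)
#3 VA=0x804E41 (w,kernel):
  L0 @0x10[4] → 0x22007  P=1,RW=1,US=1,PS=0
  L1 @0x22[4] → 0x23005  P=1,RW=0,US=1,PS=0
  ⇒ fault: PROTECTION_VIOLATION  — 2 lookups

Entries read for #1: 2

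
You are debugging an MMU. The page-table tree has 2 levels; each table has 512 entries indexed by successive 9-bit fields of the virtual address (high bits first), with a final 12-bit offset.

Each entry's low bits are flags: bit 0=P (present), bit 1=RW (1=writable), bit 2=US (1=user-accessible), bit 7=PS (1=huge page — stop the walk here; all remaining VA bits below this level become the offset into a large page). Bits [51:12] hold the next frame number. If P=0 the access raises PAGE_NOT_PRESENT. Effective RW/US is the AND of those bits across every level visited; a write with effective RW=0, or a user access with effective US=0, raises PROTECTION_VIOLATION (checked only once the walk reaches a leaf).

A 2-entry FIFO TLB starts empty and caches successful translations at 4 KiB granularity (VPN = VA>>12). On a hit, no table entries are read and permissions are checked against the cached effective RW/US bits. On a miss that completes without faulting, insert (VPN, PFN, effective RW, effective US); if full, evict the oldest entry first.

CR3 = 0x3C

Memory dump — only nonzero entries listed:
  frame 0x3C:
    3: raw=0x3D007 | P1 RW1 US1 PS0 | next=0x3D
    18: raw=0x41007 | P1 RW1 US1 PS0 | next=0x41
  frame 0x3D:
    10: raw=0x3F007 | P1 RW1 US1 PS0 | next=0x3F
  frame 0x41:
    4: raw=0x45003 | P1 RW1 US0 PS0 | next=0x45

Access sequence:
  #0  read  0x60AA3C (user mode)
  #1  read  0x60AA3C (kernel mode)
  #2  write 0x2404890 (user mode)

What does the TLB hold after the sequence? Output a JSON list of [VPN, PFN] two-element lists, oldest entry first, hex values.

Per-access translation:
#0 VA=0x60AA3C (r,user):
  L0 @0x3C[3] → 0x3D007  P=1,RW=1,US=1,PS=0
  L1 @0x3D[10] → 0x3F007  P=1,RW=1,US=1,PS=0
  → PA=0x3FA3C  (2 entries read)
#1 VA=0x60AA3C (r,kernel):
  TLB hit vpn=0x60A → PA=0x3FA3C
#2 VA=0x2404890 (w,user):
  L0 @0x3C[18] → 0x41007  P=1,RW=1,US=1,PS=0
  L1 @0x41[4] → 0x45003  P=1,RW=1,US=0,PS=0
  ✗ PROTECTION_VIOLATION  [2 reads]

TLB: [["0x60A", "0x3F"]]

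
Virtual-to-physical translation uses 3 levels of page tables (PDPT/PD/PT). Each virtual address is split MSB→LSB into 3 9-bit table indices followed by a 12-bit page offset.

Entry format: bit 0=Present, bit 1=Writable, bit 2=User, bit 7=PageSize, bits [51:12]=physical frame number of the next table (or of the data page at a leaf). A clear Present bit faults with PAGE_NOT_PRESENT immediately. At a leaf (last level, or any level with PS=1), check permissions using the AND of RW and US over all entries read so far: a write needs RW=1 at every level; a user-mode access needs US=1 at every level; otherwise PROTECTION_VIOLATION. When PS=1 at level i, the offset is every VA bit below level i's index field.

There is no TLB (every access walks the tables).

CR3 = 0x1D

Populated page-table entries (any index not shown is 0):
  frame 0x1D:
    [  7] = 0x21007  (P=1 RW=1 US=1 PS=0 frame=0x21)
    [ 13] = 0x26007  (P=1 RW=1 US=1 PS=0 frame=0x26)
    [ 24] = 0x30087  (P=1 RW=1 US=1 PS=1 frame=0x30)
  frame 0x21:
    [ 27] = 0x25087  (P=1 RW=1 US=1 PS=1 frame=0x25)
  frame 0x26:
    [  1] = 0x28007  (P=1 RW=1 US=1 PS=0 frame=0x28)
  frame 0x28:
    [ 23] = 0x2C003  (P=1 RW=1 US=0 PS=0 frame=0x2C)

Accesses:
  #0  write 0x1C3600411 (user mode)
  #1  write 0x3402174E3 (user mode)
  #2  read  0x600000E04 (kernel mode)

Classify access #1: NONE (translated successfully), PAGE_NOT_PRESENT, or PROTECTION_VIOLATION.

Trace:
#0 VA=0x1C3600411 (w,user):
  lvl0: tbl 0x1D, slot 7 ⇒ 0x21007 (P1/RW1/US1/PS0)
  lvl1: tbl 0x21, slot 27 ⇒ 0x25087 (P1/RW1/US1/PS1)
  ✓ 0x25411 (huge @L1)  — 2 lookups
#1 VA=0x3402174E3 (w,user):
  lvl0: tbl 0x1D, slot 13 ⇒ 0x26007 (P1/RW1/US1/PS0)
  lvl1: tbl 0x26, slot 1 ⇒ 0x28007 (P1/RW1/US1/PS0)
  lvl2: tbl 0x28, slot 23 ⇒ 0x2C003 (P1/RW1/US0/PS0)
  ⇒ fault: PROTECTION_VIOLATION  — 3 lookups
#2 VA=0x600000E04 (r,kernel):
  lvl0: tbl 0x1D, slot 24 ⇒ 0x30087 (P1/RW1/US1/PS1)
  ✓ 0x30E04 (huge @L0)  — 1 lookups

Access #1 fault: PROTECTION_VIOLATION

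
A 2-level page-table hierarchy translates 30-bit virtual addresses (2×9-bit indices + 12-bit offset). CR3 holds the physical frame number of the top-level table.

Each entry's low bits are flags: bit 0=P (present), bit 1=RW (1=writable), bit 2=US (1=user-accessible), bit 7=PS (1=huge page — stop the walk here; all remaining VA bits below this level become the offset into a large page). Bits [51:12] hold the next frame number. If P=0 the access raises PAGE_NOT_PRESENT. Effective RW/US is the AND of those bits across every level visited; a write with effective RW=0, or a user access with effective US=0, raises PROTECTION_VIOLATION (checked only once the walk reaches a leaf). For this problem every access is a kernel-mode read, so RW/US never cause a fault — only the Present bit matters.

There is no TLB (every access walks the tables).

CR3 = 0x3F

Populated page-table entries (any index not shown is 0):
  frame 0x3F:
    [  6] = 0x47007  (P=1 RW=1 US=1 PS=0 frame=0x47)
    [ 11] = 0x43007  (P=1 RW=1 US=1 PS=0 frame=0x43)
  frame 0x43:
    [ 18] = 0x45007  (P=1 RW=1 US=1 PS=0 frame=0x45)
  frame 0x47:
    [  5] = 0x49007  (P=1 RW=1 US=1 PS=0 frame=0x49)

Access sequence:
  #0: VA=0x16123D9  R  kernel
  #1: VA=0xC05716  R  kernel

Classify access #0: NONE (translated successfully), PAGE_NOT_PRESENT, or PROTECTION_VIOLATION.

Trace:
#0 VA=0x16123D9 (r,kernel):
  [0] read 0x3F idx=11: raw=0x43007 flags P=1 W=1 U=1 S=0
  [1] read 0x43 idx=18: raw=0x45007 flags P=1 W=1 U=1 S=0
  → PA=0x453D9  (2 entries read)
#1 VA=0xC05716 (r,kernel):
  [0] read 0x3F idx=6: raw=0x47007 flags P=1 W=1 U=1 S=0
  [1] read 0x47 idx=5: raw=0x49007 flags P=1 W=1 U=1 S=0
  → PA=0x49716  (2 entries read)

Access #0 fault: NONE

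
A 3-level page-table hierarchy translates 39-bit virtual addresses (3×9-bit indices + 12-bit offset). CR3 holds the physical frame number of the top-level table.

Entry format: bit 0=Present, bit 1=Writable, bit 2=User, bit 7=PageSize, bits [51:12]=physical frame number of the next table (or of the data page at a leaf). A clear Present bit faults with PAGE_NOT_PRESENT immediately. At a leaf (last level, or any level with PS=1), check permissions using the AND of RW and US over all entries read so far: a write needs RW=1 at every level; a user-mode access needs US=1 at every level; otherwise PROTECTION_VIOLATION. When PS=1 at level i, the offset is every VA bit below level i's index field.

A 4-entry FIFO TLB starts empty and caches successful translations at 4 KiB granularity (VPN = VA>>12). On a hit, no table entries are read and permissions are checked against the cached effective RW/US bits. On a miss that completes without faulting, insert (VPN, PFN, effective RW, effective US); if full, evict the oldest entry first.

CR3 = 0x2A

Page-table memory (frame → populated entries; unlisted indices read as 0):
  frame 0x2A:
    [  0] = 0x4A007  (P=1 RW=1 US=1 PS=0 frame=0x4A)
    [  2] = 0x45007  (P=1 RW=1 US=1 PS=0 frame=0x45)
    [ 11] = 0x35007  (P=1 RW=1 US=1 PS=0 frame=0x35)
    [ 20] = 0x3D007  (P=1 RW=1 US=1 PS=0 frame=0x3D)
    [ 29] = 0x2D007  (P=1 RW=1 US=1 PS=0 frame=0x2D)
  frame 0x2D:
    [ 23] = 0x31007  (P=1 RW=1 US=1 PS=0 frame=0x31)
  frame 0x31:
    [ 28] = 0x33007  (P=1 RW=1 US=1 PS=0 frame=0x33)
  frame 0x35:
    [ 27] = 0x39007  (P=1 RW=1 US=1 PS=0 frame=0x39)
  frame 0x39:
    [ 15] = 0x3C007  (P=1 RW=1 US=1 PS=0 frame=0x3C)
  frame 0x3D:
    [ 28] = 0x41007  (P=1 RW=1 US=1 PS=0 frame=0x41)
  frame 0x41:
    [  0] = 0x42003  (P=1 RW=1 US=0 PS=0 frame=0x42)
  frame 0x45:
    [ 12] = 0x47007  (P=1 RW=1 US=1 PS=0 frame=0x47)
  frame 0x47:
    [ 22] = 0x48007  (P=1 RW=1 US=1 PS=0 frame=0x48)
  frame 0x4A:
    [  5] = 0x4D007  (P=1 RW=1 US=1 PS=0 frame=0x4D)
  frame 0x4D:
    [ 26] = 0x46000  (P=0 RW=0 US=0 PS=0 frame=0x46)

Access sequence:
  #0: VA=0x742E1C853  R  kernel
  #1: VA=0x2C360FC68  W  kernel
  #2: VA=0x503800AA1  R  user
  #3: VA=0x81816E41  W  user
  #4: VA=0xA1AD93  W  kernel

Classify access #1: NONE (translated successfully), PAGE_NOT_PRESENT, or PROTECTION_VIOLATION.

Per-access translation:
#0 VA=0x742E1C853 (r,kernel):
  [0] read 0x2A idx=29: raw=0x2D007 flags P=1 W=1 U=1 S=0
  [1] read 0x2D idx=23: raw=0x31007 flags P=1 W=1 U=1 S=0
  [2] read 0x31 idx=28: raw=0x33007 flags P=1 W=1 U=1 S=0
  → PA=0x33853  (3 entries read)
#1 VA=0x2C360FC68 (w,kernel):
  [0] read 0x2A idx=11: raw=0x35007 flags P=1 W=1 U=1 S=0
  [1] read 0x35 idx=27: raw=0x39007 flags P=1 W=1 U=1 S=0
  [2] read 0x39 idx=15: raw=0x3C007 flags P=1 W=1 U=1 S=0
  → PA=0x3CC68  (3 entries read)
#2 VA=0x503800AA1 (r,user):
  [0] read 0x2A idx=20: raw=0x3D007 flags P=1 W=1 U=1 S=0
  [1] read 0x3D idx=28: raw=0x41007 flags P=1 W=1 U=1 S=0
  [2] read 0x41 idx=0: raw=0x42003 flags P=1 W=1 U=0 S=0
  ✗ PROTECTION_VIOLATION  [3 reads]
#3 VA=0x81816E41 (w,user):
  [0] read 0x2A idx=2: raw=0x45007 flags P=1 W=1 U=1 S=0
  [1] read 0x45 idx=12: raw=0x47007 flags P=1 W=1 U=1 S=0
  [2] read 0x47 idx=22: raw=0x48007 flags P=1 W=1 U=1 S=0
  → PA=0x48E41  (3 entries read)
#4 VA=0xA1AD93 (w,kernel):
  [0] read 0x2A idx=0: raw=0x4A007 flags P=1 W=1 U=1 S=0
  [1] read 0x4A idx=5: raw=0x4D007 flags P=1 W=1 U=1 S=0
  [2] read 0x4D idx=26: raw=0x46000 flags P=0 W=0 U=0 S=0
  ✗ PAGE_NOT_PRESENT  [3 reads]

Access #1 fault: NONE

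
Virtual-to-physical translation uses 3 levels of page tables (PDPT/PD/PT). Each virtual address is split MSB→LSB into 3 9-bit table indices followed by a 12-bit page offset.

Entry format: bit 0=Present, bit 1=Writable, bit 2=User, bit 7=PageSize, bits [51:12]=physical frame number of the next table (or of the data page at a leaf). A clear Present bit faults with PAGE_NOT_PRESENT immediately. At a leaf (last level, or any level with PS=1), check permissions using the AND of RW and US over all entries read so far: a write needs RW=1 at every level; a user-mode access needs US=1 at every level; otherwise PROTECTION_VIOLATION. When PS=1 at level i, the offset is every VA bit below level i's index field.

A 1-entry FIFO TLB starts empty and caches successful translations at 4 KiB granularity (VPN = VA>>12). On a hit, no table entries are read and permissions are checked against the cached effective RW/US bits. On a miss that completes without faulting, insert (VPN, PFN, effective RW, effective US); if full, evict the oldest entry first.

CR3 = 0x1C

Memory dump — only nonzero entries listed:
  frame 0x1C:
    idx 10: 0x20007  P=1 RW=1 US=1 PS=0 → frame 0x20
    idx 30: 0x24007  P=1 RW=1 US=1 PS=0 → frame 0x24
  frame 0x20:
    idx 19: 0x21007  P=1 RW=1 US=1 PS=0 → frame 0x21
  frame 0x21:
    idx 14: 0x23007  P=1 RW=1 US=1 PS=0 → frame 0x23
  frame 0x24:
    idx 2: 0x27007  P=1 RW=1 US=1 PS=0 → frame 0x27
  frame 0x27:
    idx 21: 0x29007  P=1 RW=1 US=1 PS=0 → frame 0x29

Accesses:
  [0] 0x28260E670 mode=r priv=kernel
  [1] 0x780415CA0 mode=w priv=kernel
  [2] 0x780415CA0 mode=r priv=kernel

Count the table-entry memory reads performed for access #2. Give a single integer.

Per-access translation:
#0 VA=0x28260E670 (r,kernel):
  L0: frame=0x1C idx=10 entry=0x20007 [P=1 RW=1 US=1 PS=0]
  L1: frame=0x20 idx=19 entry=0x21007 [P=1 RW=1 US=1 PS=0]
  L2: frame=0x21 idx=14 entry=0x23007 [P=1 RW=1 US=1 PS=0]
  → PA=0x23670  (3 entries read)
#1 VA=0x780415CA0 (w,kernel):
  L0: frame=0x1C idx=30 entry=0x24007 [P=1 RW=1 US=1 PS=0]
  L1: frame=0x24 idx=2 entry=0x27007 [P=1 RW=1 US=1 PS=0]
  L2: frame=0x27 idx=21 entry=0x29007 [P=1 RW=1 US=1 PS=0]
  → PA=0x29CA0  (3 entries read)
#2 VA=0x780415CA0 (r,kernel):
  TLB hit vpn=0x780415 → PA=0x29CA0

Entries read for #2: 0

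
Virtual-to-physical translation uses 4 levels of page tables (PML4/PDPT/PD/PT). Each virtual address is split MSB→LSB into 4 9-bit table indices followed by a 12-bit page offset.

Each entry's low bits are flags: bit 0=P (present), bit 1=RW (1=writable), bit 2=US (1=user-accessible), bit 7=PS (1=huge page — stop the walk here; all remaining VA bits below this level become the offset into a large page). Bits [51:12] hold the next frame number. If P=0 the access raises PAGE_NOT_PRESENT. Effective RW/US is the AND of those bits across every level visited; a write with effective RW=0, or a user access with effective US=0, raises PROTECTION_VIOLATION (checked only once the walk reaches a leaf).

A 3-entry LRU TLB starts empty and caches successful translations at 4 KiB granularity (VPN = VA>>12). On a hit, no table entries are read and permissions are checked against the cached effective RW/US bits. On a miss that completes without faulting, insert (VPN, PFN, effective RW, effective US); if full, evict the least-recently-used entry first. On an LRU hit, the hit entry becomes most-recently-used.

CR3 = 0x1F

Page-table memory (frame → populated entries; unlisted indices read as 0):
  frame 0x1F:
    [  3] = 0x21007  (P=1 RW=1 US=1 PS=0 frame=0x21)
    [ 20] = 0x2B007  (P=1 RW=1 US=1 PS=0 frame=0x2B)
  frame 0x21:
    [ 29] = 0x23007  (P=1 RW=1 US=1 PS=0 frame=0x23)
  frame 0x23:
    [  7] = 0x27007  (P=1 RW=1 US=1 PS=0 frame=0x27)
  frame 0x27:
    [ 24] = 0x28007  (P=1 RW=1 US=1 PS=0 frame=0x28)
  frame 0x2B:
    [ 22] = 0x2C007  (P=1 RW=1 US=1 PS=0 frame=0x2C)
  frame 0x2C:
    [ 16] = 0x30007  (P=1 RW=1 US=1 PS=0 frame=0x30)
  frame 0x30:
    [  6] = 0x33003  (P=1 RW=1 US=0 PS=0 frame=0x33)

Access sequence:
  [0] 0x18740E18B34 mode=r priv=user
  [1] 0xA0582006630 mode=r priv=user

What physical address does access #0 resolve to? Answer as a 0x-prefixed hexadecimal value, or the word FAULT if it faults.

Per-access translation:
#0 VA=0x18740E18B34 (r,user):
  L0: frame=0x1F idx=3 entry=0x21007 [P=1 RW=1 US=1 PS=0]
  L1: frame=0x21 idx=29 entry=0x23007 [P=1 RW=1 US=1 PS=0]
  L2: frame=0x23 idx=7 entry=0x27007 [P=1 RW=1 US=1 PS=0]
  L3: frame=0x27 idx=24 entry=0x28007 [P=1 RW=1 US=1 PS=0]
  → PA=0x28B34  (4 entries read)
#1 VA=0xA0582006630 (r,user):
  L0: frame=0x1F idx=20 entry=0x2B007 [P=1 RW=1 US=1 PS=0]
  L1: frame=0x2B idx=22 entry=0x2C007 [P=1 RW=1 US=1 PS=0]
  L2: frame=0x2C idx=16 entry=0x30007 [P=1 RW=1 US=1 PS=0]
  L3: frame=0x30 idx=6 entry=0x33003 [P=1 RW=1 US=0 PS=0]
  → PROTECTION_VIOLATION  (4 entries read)

Access #0 PA: 0x28B34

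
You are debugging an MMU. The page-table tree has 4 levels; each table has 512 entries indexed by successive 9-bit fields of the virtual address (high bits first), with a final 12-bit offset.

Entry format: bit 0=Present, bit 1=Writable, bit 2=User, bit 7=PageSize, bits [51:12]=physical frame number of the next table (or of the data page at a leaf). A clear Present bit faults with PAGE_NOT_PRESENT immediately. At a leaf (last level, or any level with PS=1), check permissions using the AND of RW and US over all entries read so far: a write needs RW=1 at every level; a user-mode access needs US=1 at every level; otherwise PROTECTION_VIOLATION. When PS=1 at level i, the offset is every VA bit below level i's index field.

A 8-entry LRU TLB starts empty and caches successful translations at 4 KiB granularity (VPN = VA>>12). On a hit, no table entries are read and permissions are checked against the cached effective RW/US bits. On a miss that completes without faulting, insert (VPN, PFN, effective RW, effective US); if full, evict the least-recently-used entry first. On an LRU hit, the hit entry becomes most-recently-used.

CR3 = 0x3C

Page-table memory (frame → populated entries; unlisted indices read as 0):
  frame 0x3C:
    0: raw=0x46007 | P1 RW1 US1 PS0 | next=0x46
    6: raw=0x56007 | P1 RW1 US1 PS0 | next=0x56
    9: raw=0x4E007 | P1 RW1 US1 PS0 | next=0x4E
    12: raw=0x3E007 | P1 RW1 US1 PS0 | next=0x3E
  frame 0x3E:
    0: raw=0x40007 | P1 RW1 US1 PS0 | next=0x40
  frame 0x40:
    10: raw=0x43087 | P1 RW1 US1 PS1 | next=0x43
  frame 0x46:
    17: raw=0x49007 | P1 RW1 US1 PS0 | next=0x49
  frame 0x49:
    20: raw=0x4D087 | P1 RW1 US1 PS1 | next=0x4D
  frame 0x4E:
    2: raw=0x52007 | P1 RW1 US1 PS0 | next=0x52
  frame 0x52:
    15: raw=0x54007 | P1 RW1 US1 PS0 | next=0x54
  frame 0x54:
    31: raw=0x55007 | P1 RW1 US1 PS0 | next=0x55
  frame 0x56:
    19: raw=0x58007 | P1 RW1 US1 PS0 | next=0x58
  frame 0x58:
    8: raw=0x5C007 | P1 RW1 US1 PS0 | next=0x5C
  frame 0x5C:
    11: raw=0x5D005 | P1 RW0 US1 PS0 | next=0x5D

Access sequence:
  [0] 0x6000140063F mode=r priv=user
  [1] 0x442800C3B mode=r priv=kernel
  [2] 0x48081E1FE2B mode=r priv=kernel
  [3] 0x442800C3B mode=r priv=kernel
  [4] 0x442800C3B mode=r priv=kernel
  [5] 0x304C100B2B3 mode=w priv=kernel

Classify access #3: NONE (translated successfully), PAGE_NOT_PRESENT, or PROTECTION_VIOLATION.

Per-access translation:
#0 VA=0x6000140063F (r,user):
  lvl0: tbl 0x3C, slot 12 ⇒ 0x3E007 (P1/RW1/US1/PS0)
  lvl1: tbl 0x3E, slot 0 ⇒ 0x40007 (P1/RW1/US1/PS0)
  lvl2: tbl 0x40, slot 10 ⇒ 0x43087 (P1/RW1/US1/PS1)
  → PA=0x4363F (huge @L2)  (3 entries read)
#1 VA=0x442800C3B (r,kernel):
  lvl0: tbl 0x3C, slot 0 ⇒ 0x46007 (P1/RW1/US1/PS0)
  lvl1: tbl 0x46, slot 17 ⇒ 0x49007 (P1/RW1/US1/PS0)
  lvl2: tbl 0x49, slot 20 ⇒ 0x4D087 (P1/RW1/US1/PS1)
  → PA=0x4DC3B (huge @L2)  (3 entries read)
#2 VA=0x48081E1FE2B (r,kernel):
  lvl0: tbl 0x3C, slot 9 ⇒ 0x4E007 (P1/RW1/US1/PS0)
  lvl1: tbl 0x4E, slot 2 ⇒ 0x52007 (P1/RW1/US1/PS0)
  lvl2: tbl 0x52, slot 15 ⇒ 0x54007 (P1/RW1/US1/PS0)
  lvl3: tbl 0x54, slot 31 ⇒ 0x55007 (P1/RW1/US1/PS0)
  → PA=0x55E2B  (4 entries read)
#3 VA=0x442800C3B (r,kernel):
  TLB hit vpn=0x442800 → PA=0x4DC3B
#4 VA=0x442800C3B (r,kernel):
  TLB hit vpn=0x442800 → PA=0x4DC3B
#5 VA=0x304C100B2B3 (w,kernel):
  lvl0: tbl 0x3C, slot 6 ⇒ 0x56007 (P1/RW1/US1/PS0)
  lvl1: tbl 0x56, slot 19 ⇒ 0x58007 (P1/RW1/US1/PS0)
  lvl2: tbl 0x58, slot 8 ⇒ 0x5C007 (P1/RW1/US1/PS0)
  lvl3: tbl 0x5C, slot 11 ⇒ 0x5D005 (P1/RW0/US1/PS0)
  ⇒ fault: PROTECTION_VIOLATION  — 4 lookups

Access #3 fault: NONE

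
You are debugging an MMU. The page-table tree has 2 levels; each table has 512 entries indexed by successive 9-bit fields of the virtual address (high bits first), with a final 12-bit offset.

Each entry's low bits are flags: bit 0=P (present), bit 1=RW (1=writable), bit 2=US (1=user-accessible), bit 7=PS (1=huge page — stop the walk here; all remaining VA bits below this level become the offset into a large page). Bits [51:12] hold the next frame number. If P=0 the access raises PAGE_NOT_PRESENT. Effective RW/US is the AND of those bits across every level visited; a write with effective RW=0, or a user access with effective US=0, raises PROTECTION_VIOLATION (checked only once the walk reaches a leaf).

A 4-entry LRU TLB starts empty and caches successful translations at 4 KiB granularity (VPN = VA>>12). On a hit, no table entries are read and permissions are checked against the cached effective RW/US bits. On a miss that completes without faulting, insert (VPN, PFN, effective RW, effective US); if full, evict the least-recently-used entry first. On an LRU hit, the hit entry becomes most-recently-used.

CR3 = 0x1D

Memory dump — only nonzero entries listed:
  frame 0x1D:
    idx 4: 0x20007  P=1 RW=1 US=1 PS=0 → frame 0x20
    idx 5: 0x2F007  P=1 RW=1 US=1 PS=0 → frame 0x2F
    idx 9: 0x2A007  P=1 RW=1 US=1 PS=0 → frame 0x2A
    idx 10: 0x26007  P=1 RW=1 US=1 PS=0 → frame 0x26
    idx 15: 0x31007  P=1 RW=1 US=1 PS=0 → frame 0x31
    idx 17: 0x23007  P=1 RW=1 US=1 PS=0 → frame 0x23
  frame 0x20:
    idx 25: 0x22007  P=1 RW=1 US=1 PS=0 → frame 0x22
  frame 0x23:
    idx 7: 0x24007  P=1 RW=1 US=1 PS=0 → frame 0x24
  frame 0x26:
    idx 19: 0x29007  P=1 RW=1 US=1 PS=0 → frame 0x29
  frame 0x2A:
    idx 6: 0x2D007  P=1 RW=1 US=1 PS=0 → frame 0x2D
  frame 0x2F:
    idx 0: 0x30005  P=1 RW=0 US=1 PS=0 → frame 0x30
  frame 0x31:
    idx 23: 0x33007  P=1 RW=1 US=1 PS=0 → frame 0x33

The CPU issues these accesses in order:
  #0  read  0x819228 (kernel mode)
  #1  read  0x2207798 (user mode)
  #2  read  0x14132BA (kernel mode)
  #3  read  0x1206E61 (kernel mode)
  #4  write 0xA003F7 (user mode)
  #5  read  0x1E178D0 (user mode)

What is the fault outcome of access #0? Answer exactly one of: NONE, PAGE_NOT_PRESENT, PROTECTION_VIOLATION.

Trace:
#0 VA=0x819228 (r,kernel):
  L0: frame=0x1D idx=4 entry=0x20007 [P=1 RW=1 US=1 PS=0]
  L1: frame=0x20 idx=25 entry=0x22007 [P=1 RW=1 US=1 PS=0]
  ✓ 0x22228  — 2 lookups
#1 VA=0x2207798 (r,user):
  L0: frame=0x1D idx=17 entry=0x23007 [P=1 RW=1 US=1 PS=0]
  L1: frame=0x23 idx=7 entry=0x24007 [P=1 RW=1 US=1 PS=0]
  ✓ 0x24798  — 2 lookups
#2 VA=0x14132BA (r,kernel):
  L0: frame=0x1D idx=10 entry=0x26007 [P=1 RW=1 US=1 PS=0]
  L1: frame=0x26 idx=19 entry=0x29007 [P=1 RW=1 US=1 PS=0]
  ✓ 0x292BA  — 2 lookups
#3 VA=0x1206E61 (r,kernel):
  L0: frame=0x1D idx=9 entry=0x2A007 [P=1 RW=1 US=1 PS=0]
  L1: frame=0x2A idx=6 entry=0x2D007 [P=1 RW=1 US=1 PS=0]
  ✓ 0x2DE61  — 2 lookups
#4 VA=0xA003F7 (w,user):
  L0: frame=0x1D idx=5 entry=0x2F007 [P=1 RW=1 US=1 PS=0]
  L1: frame=0x2F idx=0 entry=0x30005 [P=1 RW=0 US=1 PS=0]
  ⇒ fault: PROTECTION_VIOLATION  — 2 lookups
#5 VA=0x1E178D0 (r,user):
  L0: frame=0x1D idx=15 entry=0x31007 [P=1 RW=1 US=1 PS=0]
  L1: frame=0x31 idx=23 entry=0x33007 [P=1 RW=1 US=1 PS=0]
  ✓ 0x338D0  — 2 lookups

Access #0 fault: NONE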